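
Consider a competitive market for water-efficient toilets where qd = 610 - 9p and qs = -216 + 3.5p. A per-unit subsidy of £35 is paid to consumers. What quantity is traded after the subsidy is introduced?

q' = 103.48

Pre-subsidy: 610 - 9p = -216 + 3.5p gives p* = 66.08, q* = 15.28.
With the rebate, buyers effectively pay pb = ps − 35, where ps is the price sellers receive.
Demand in terms of ps becomes qd = 610 − 9(ps − 35) = 925 - 9ps. Setting this equal to supply: 925 - 9ps = -216 + 3.5ps, so ps = 91.28.
Buyers pay pb = 91.28 − 35 = 56.28; q' = -216 + 3.5·91.28 = 103.48.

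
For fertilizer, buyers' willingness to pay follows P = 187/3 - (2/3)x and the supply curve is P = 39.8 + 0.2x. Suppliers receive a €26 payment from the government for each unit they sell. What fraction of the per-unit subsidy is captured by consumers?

Pre-subsidy: 187/3 - (2/3)x = 39.8 + 0.2x gives x* = 26 and P* = 45.
With the subsidy, sellers receive Ps = Pb + 26 for each unit, where Pb is the price buyers pay.
On the curves, Pb = 187/3 - (2/3)x and Ps = 39.8 + 0.2x; the wedge Ps − Pb = 26 gives 39.8 + 0.2x − (187/3 - (2/3)x) = 26, so x' = 56.
Then Pb = 187/3 − (2/3)·56 = 25 and Ps = 39.8 + 0.2·56 = 51.
Buyers' price falls by P* − Pb = 45 − 25 = 20; sellers' price rises by Ps − P* = 51 − 45 = 6.
So consumers capture 20/26 = 10/13 of each unit of subsidy.

Consumer share = 10/13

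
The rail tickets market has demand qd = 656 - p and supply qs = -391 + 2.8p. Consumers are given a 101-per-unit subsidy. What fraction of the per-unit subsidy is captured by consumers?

Consumer share = 14/19

Pre-subsidy: 656 - p = -391 + 2.8p gives p* = 5235/19, q* = 7229/19.
With the rebate, buyers effectively pay pb = ps − 101, where ps is the price sellers receive.
Demand in terms of ps becomes qd = 656 − 1(ps − 101) = 757 - ps. Setting this equal to supply: 757 - ps = -391 + 2.8ps, so ps = 5740/19.
Buyers pay pb = 5740/19 − 101 = 3821/19; q' = -391 + 2.8·(5740/19) = 8643/19.
Buyers' price falls by p* − pb = 5235/19 − 3821/19 = 1414/19; sellers' price rises by ps − p* = 5740/19 − 5235/19 = 505/19.
So consumers capture (1414/19)/101 = 14/19 of each unit of subsidy.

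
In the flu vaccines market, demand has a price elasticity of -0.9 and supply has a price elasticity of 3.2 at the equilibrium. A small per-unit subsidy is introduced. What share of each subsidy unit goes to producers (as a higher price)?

Producer share = 9/41

For a small subsidy around the equilibrium, the benefit split depends on the relative slopes, which at a point are proportional to the elasticities.
Buyer share = εs/(εs + |εd|) = 3.2/(3.2 + 0.9) = 32/41; seller share = |εd|/(εs + |εd|) = 9/41.
So producers capture 9/41 of the subsidy.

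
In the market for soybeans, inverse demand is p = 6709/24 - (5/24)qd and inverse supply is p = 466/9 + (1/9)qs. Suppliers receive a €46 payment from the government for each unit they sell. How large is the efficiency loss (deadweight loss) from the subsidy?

Deadweight loss = €3312

Pre-subsidy: 6709/24 - (5/24)q = 466/9 + (1/9)q gives q* = 713 and p* = 131.
With the subsidy, sellers receive ps = pb + 46 for each unit, where pb is the price buyers pay.
On the curves, pb = 6709/24 - (5/24)q and ps = 466/9 + (1/9)q; the wedge ps − pb = 46 gives 466/9 + (1/9)q − (6709/24 - (5/24)q) = 46, so q' = 857.
Then pb = 6709/24 − (5/24)·857 = 101 and ps = 466/9 + (1/9)·857 = 147.
The subsidy expands output by 857 − 713 = 144 past the efficient level; on those units the gap between marginal cost and willingness to pay runs from 0 up to 46.
DWL = ½ × 46 × 144 = 3312.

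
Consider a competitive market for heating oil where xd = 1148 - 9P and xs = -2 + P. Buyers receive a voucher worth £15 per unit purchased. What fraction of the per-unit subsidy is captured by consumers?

Consumer share = 0.1

Pre-subsidy: 1148 - 9P = -2 + P gives P* = 115, x* = 113.
With the rebate, buyers effectively pay Pb = Ps − 15, where Ps is the price sellers receive.
Demand in terms of Ps becomes xd = 1148 − 9(Ps − 15) = 1283 - 9Ps. Setting this equal to supply: 1283 - 9Ps = -2 + Ps, so Ps = 128.5.
Buyers pay Pb = 128.5 − 15 = 113.5; x' = -2 + 1·128.5 = 126.5.
Buyers' price falls by P* − Pb = 115 − 113.5 = 1.5; sellers' price rises by Ps − P* = 128.5 − 115 = 13.5.
So consumers capture 1.5/15 = 0.1 of each unit of subsidy.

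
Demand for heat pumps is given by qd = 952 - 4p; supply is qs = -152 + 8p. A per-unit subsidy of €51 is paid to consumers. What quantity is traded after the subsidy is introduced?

q' = 720

Pre-subsidy: 952 - 4p = -152 + 8p gives p* = 92, q* = 584.
With the rebate, buyers effectively pay pb = ps − 51, where ps is the price sellers receive.
Demand in terms of ps becomes qd = 952 − 4(ps − 51) = 1156 - 4ps. Setting this equal to supply: 1156 - 4ps = -152 + 8ps, so ps = 109.
Buyers pay pb = 109 − 51 = 58; q' = -152 + 8·109 = 720.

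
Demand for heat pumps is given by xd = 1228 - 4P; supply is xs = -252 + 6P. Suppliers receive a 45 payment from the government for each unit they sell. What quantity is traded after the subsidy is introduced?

Pre-subsidy: 1228 - 4P = -252 + 6P gives P* = 148, x* = 636.
With the subsidy, sellers receive Ps = Pb + 45 for each unit, where Pb is the price buyers pay.
Supply in terms of Pb becomes xs = -252 + 6(Pb + 45) = 18 + 6Pb. Setting this equal to demand: 1228 - 4Pb = 18 + 6Pb, so Pb = 121.
Sellers receive Ps = 121 + 45 = 166; x' = 1228 − 4·121 = 744.

x' = 744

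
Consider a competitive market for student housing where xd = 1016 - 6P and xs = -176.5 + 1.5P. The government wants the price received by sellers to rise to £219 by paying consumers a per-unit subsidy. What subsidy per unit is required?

At a seller price of 219, quantity supplied is -176.5 + 1.5·219 = 152.
Buyers absorb 152 only when they pay Pb with 1016 − 6·Pb = 152, i.e. Pb = 144.
s = Ps − Pb = 219 − 144 = 75.

Required subsidy s = £75 per unit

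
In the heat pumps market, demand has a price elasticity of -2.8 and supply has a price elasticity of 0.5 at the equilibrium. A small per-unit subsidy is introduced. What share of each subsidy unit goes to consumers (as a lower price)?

For a small subsidy around the equilibrium, the benefit split depends on the relative slopes, which at a point are proportional to the elasticities.
Buyer share = εs/(εs + |εd|) = 0.5/(0.5 + 2.8) = 5/33; seller share = |εd|/(εs + |εd|) = 28/33.

Consumer share = 5/33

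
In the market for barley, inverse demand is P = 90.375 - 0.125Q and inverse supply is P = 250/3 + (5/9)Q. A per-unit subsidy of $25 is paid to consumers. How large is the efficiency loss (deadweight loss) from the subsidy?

Pre-subsidy: 90.375 - 0.125Q = 250/3 + (5/9)Q gives Q* = 507/49 and P* = 4365/49.
With the rebate, buyers effectively pay Pb = Ps − 25, where Ps is the price sellers receive.
On the curves, Pb = 90.375 - 0.125Q and Ps = 250/3 + (5/9)Q; the wedge Ps − Pb = 25 gives 250/3 + (5/9)Q − (90.375 - 0.125Q) = 25, so Q' = 2307/49.
Then Pb = 90.375 − 0.125·(2307/49) = 4140/49 and Ps = 250/3 + (5/9)·(2307/49) = 5365/49.
The subsidy expands output by 2307/49 − 507/49 = 1800/49 past the efficient level; on those units the gap between marginal cost and willingness to pay runs from 0 up to 25.
DWL = ½ × 25 × 1800/49 = 22500/49.

Deadweight loss = 22500/49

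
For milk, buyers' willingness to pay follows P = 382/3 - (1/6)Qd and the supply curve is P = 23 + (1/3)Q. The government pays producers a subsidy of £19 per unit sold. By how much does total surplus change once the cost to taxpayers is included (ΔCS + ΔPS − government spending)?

Net change in total surplus = -£361

Pre-subsidy: 382/3 - (1/6)Q = 23 + (1/3)Q gives Q* = 626/3 and P* = 833/9.
With the subsidy, sellers receive Ps = Pb + 19 for each unit, where Pb is the price buyers pay.
On the curves, Pb = 382/3 - (1/6)Q and Ps = 23 + (1/3)Q; the wedge Ps − Pb = 19 gives 23 + (1/3)Q − (382/3 - (1/6)Q) = 19, so Q' = 740/3.
Then Pb = 382/3 − (1/6)·(740/3) = 776/9 and Ps = 23 + (1/3)·(740/3) = 947/9.
ΔCS = ½(626/3 + 740/3)(833/9 − 776/9) = 12977/9; ΔPS = ½(626/3 + 740/3)(947/9 − 833/9) = 25954/9.
Government spending = 19 × 740/3 = 14060/3.
Net change = 12977/9 + 25954/9 − 14060/3 = -361. The loss equals the DWL triangle ½·19·38.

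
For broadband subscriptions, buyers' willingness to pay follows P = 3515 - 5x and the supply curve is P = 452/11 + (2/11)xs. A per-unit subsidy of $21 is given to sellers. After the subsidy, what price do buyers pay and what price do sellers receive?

Pre-subsidy: 3515 - 5x = 452/11 + (2/11)x gives x* = 38213/57 and P* = 9290/57.
With the subsidy, sellers receive Ps = Pb + 21 for each unit, where Pb is the price buyers pay.
On the curves, Pb = 3515 - 5x and Ps = 452/11 + (2/11)x; the wedge Ps − Pb = 21 gives 452/11 + (2/11)x − (3515 - 5x) = 21, so x' = 38444/57.
Then Pb = 3515 − 5·(38444/57) = 8135/57 and Ps = 452/11 + (2/11)·(38444/57) = 9332/57.

Buyers pay 8135/57; sellers receive 9332/57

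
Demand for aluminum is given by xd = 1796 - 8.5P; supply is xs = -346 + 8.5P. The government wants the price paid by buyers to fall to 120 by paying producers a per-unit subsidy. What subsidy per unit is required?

Required subsidy s = 12 per unit

At a buyer price of 120, quantity demanded is 1796 − 8.5·120 = 776.
Sellers supply 776 only when they receive Ps with -346 + 8.5·Ps = 776, i.e. Ps = 132.
s = Ps − Pb = 132 − 120 = 12.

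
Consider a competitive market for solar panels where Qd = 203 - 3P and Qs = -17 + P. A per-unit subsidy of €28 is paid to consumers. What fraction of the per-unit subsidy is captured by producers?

Pre-subsidy: 203 - 3P = -17 + P gives P* = 55, Q* = 38.
With the rebate, buyers effectively pay Pb = Ps − 28, where Ps is the price sellers receive.
Demand in terms of Ps becomes Qd = 203 − 3(Ps − 28) = 287 - 3Ps. Setting this equal to supply: 287 - 3Ps = -17 + Ps, so Ps = 76.
Buyers pay Pb = 76 − 28 = 48; Q' = -17 + 1·76 = 59.
Buyers' price falls by P* − Pb = 55 − 48 = 7; sellers' price rises by Ps − P* = 76 − 55 = 21.
So producers capture 21/28 = 0.75 of each unit of subsidy.

Producer share = 0.75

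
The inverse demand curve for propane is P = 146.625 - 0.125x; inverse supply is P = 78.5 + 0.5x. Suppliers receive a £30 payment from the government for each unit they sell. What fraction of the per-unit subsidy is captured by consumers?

Pre-subsidy: 146.625 - 0.125x = 78.5 + 0.5x gives x* = 109 and P* = 133.
With the subsidy, sellers receive Ps = Pb + 30 for each unit, where Pb is the price buyers pay.
On the curves, Pb = 146.625 - 0.125x and Ps = 78.5 + 0.5x; the wedge Ps − Pb = 30 gives 78.5 + 0.5x − (146.625 - 0.125x) = 30, so x' = 157.
Then Pb = 146.625 − 0.125·157 = 127 and Ps = 78.5 + 0.5·157 = 157.
Buyers' price falls by P* − Pb = 133 − 127 = 6; sellers' price rises by Ps − P* = 157 − 133 = 24.
So consumers capture 6/30 = 0.2 of each unit of subsidy.

Consumer share = 0.2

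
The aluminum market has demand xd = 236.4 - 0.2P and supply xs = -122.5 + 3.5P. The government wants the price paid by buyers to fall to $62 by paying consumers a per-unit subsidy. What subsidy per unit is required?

At a buyer price of 62, quantity demanded is 236.4 − 0.2·62 = 224.
Sellers supply 224 only when they receive Ps with -122.5 + 3.5·Ps = 224, i.e. Ps = 99.
s = Ps − Pb = 99 − 62 = 37.

Required subsidy s = $37 per unit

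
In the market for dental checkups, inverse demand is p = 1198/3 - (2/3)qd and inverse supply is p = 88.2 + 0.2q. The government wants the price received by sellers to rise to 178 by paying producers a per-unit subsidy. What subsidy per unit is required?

Required subsidy s = 78 per unit

At a seller price of 178, quantity supplied is -441 + 5·178 = 449.
Buyers absorb 449 only when they pay pb = 1198/3 − (2/3)·449 = 100.
s = ps − pb = 178 − 100 = 78.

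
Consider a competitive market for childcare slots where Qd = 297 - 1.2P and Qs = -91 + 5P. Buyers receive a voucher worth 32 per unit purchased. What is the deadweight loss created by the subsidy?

Pre-subsidy: 297 - 1.2P = -91 + 5P gives P* = 1940/31, Q* = 6879/31.
With the rebate, buyers effectively pay Pb = Ps − 32, where Ps is the price sellers receive.
Demand in terms of Ps becomes Qd = 297 − 1.2(Ps − 32) = 335.4 - 1.2Ps. Setting this equal to supply: 335.4 - 1.2Ps = -91 + 5Ps, so Ps = 2132/31.
Buyers pay Pb = 2132/31 − 32 = 1140/31; Q' = -91 + 5·(2132/31) = 7839/31.
The subsidy expands output by 7839/31 − 6879/31 = 960/31 past the efficient level; on those units the gap between marginal cost and willingness to pay runs from 0 up to 32.
DWL = ½ × 32 × 960/31 = 15360/31.

Deadweight loss = 15360/31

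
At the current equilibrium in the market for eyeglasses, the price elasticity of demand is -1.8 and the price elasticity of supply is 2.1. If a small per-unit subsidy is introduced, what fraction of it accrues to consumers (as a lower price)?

Consumer share = 7/13

For a small subsidy around the equilibrium, the benefit split depends on the relative slopes, which at a point are proportional to the elasticities.
Buyer share = εs/(εs + |εd|) = 2.1/(2.1 + 1.8) = 7/13; seller share = |εd|/(εs + |εd|) = 6/13.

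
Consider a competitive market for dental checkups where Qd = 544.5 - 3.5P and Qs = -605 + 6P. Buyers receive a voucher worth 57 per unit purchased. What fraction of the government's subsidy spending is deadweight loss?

DWL / government spending = 63/247

Pre-subsidy: 544.5 - 3.5P = -605 + 6P gives P* = 121, Q* = 121.
With the rebate, buyers effectively pay Pb = Ps − 57, where Ps is the price sellers receive.
Demand in terms of Ps becomes Qd = 544.5 − 3.5(Ps − 57) = 744 - 3.5Ps. Setting this equal to supply: 744 - 3.5Ps = -605 + 6Ps, so Ps = 142.
Buyers pay Pb = 142 − 57 = 85; Q' = -605 + 6·142 = 247.
ΔCS = ½(121 + 247)(121 − 85) = 6624; ΔPS = ½(121 + 247)(142 − 121) = 3864.
Government spending = 57 × 247 = 14079.
DWL = ½ × 57 × (247 − 121) = 3591; fraction = 3591 / 14079 = 63/247.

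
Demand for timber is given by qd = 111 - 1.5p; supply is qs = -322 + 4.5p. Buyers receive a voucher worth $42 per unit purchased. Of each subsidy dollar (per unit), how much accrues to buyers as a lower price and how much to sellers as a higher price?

Buyers gain $31.5 per unit; sellers gain $10.5 per unit

Pre-subsidy: 111 - 1.5p = -322 + 4.5p gives p* = 433/6, q* = 2.75.
With the rebate, buyers effectively pay pb = ps − 42, where ps is the price sellers receive.
Demand in terms of ps becomes qd = 111 − 1.5(ps − 42) = 174 - 1.5ps. Setting this equal to supply: 174 - 1.5ps = -322 + 4.5ps, so ps = 248/3.
Buyers pay pb = 248/3 − 42 = 122/3; q' = -322 + 4.5·(248/3) = 50.
Buyers' price falls by p* − pb = 433/6 − 122/3 = 31.5; sellers' price rises by ps − p* = 248/3 − 433/6 = 10.5.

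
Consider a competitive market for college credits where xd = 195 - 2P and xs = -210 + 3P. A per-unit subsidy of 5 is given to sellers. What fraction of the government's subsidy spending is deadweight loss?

Pre-subsidy: 195 - 2P = -210 + 3P gives P* = 81, x* = 33.
With the subsidy, sellers receive Ps = Pb + 5 for each unit, where Pb is the price buyers pay.
Supply in terms of Pb becomes xs = -210 + 3(Pb + 5) = -195 + 3Pb. Setting this equal to demand: 195 - 2Pb = -195 + 3Pb, so Pb = 78.
Sellers receive Ps = 78 + 5 = 83; x' = 195 − 2·78 = 39.
ΔCS = ½(33 + 39)(81 − 78) = 108; ΔPS = ½(33 + 39)(83 − 81) = 72.
Government spending = 5 × 39 = 195.
DWL = ½ × 5 × (39 − 33) = 15; fraction = 15 / 195 = 1/13.

DWL / government spending = 1/13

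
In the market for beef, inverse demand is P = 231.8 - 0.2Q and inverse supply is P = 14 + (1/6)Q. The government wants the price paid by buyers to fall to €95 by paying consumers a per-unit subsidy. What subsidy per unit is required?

Required subsidy s = €33 per unit

At a buyer price of 95, quantity demanded is 1159 − 5·95 = 684.
Sellers supply 684 only when they receive Ps = 14 + (1/6)·684 = 128.
s = Ps − Pb = 128 − 95 = 33.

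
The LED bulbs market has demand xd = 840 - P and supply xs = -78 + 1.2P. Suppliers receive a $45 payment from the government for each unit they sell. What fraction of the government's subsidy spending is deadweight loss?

DWL / government spending = 9/328

Pre-subsidy: 840 - P = -78 + 1.2P gives P* = 4590/11, x* = 4650/11.
With the subsidy, sellers receive Ps = Pb + 45 for each unit, where Pb is the price buyers pay.
Supply in terms of Pb becomes xs = -78 + 1.2(Pb + 45) = -24 + 1.2Pb. Setting this equal to demand: 840 - Pb = -24 + 1.2Pb, so Pb = 4320/11.
Sellers receive Ps = 4320/11 + 45 = 4815/11; x' = 840 − 1·(4320/11) = 4920/11.
ΔCS = ½(4650/11 + 4920/11)(4590/11 − 4320/11) = 117450/11; ΔPS = ½(4650/11 + 4920/11)(4815/11 − 4590/11) = 97875/11.
Government spending = 45 × 4920/11 = 221400/11.
DWL = ½ × 45 × (4920/11 − 4650/11) = 6075/11; fraction = (6075/11) / (221400/11) = 9/328.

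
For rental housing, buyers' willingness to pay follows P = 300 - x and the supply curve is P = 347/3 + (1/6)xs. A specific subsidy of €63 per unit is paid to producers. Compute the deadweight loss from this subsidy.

Deadweight loss = €1701

Pre-subsidy: 300 - x = 347/3 + (1/6)x gives x* = 158 and P* = 142.
With the subsidy, sellers receive Ps = Pb + 63 for each unit, where Pb is the price buyers pay.
On the curves, Pb = 300 - x and Ps = 347/3 + (1/6)x; the wedge Ps − Pb = 63 gives 347/3 + (1/6)x − (300 - x) = 63, so x' = 212.
Then Pb = 300 − 1·212 = 88 and Ps = 347/3 + (1/6)·212 = 151.
The subsidy expands output by 212 − 158 = 54 past the efficient level; on those units the gap between marginal cost and willingness to pay runs from 0 up to 63.
DWL = ½ × 63 × 54 = 1701.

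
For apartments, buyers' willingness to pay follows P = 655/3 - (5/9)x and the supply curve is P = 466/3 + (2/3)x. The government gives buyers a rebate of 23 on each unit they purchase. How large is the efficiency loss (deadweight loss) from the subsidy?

Pre-subsidy: 655/3 - (5/9)x = 466/3 + (2/3)x gives x* = 567/11 and P* = 6260/33.
With the rebate, buyers effectively pay Pb = Ps − 23, where Ps is the price sellers receive.
On the curves, Pb = 655/3 - (5/9)x and Ps = 466/3 + (2/3)x; the wedge Ps − Pb = 23 gives 466/3 + (2/3)x − (655/3 - (5/9)x) = 23, so x' = 774/11.
Then Pb = 655/3 − (5/9)·(774/11) = 5915/33 and Ps = 466/3 + (2/3)·(774/11) = 6674/33.
The subsidy expands output by 774/11 − 567/11 = 207/11 past the efficient level; on those units the gap between marginal cost and willingness to pay runs from 0 up to 23.
DWL = ½ × 23 × 207/11 = 4761/22.

Deadweight loss = 4761/22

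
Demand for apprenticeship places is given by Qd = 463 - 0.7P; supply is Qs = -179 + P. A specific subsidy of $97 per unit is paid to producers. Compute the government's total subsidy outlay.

Government cost = 393432/17

Pre-subsidy: 463 - 0.7P = -179 + P gives P* = 6420/17, Q* = 3377/17.
With the subsidy, sellers receive Ps = Pb + 97 for each unit, where Pb is the price buyers pay.
Supply in terms of Pb becomes Qs = -179 + 1(Pb + 97) = -82 + Pb. Setting this equal to demand: 463 - 0.7Pb = -82 + Pb, so Pb = 5450/17.
Sellers receive Ps = 5450/17 + 97 = 7099/17; Q' = 463 − 0.7·(5450/17) = 4056/17.
Government outlay = subsidy × quantity = 97 × 4056/17 = 393432/17.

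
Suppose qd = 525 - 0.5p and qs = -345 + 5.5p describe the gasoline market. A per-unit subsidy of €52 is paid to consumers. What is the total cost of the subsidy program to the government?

Government cost = 74308/3

Pre-subsidy: 525 - 0.5p = -345 + 5.5p gives p* = 145, q* = 452.5.
With the rebate, buyers effectively pay pb = ps − 52, where ps is the price sellers receive.
Demand in terms of ps becomes qd = 525 − 0.5(ps − 52) = 551 - 0.5ps. Setting this equal to supply: 551 - 0.5ps = -345 + 5.5ps, so ps = 448/3.
Buyers pay pb = 448/3 − 52 = 292/3; q' = -345 + 5.5·(448/3) = 1429/3.
Government outlay = subsidy × quantity = 52 × 1429/3 = 74308/3.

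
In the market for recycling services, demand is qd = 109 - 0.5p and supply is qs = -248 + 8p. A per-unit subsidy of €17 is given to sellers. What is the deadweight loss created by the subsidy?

Deadweight loss = €68

Pre-subsidy: 109 - 0.5p = -248 + 8p gives p* = 42, q* = 88.
With the subsidy, sellers receive ps = pb + 17 for each unit, where pb is the price buyers pay.
Supply in terms of pb becomes qs = -248 + 8(pb + 17) = -112 + 8pb. Setting this equal to demand: 109 - 0.5pb = -112 + 8pb, so pb = 26.
Sellers receive ps = 26 + 17 = 43; q' = 109 − 0.5·26 = 96.
The subsidy expands output by 96 − 88 = 8 past the efficient level; on those units the gap between marginal cost and willingness to pay runs from 0 up to 17.
DWL = ½ × 17 × 8 = 68.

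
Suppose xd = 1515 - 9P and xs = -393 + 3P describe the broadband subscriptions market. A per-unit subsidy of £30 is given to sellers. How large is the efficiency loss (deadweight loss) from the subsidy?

Deadweight loss = £1012.5

Pre-subsidy: 1515 - 9P = -393 + 3P gives P* = 159, x* = 84.
With the subsidy, sellers receive Ps = Pb + 30 for each unit, where Pb is the price buyers pay.
Supply in terms of Pb becomes xs = -393 + 3(Pb + 30) = -303 + 3Pb. Setting this equal to demand: 1515 - 9Pb = -303 + 3Pb, so Pb = 151.5.
Sellers receive Ps = 151.5 + 30 = 181.5; x' = 1515 − 9·151.5 = 151.5.
The subsidy expands output by 151.5 − 84 = 67.5 past the efficient level; on those units the gap between marginal cost and willingness to pay runs from 0 up to 30.
DWL = ½ × 30 × 67.5 = 1012.5.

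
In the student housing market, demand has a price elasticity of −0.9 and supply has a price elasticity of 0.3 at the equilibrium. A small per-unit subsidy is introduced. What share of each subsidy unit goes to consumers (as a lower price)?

Consumer share = 0.25

For a small subsidy around the equilibrium, the benefit split depends on the relative slopes, which at a point are proportional to the elasticities.
Buyer share = εs/(εs + |εd|) = 0.3/(0.3 + 0.9) = 0.25; seller share = |εd|/(εs + |εd|) = 0.75.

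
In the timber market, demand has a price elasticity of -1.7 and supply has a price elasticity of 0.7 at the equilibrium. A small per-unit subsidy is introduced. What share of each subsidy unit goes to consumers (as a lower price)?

For a small subsidy around the equilibrium, the benefit split depends on the relative slopes, which at a point are proportional to the elasticities.
Buyer share = εs/(εs + |εd|) = 0.7/(0.7 + 1.7) = 7/24; seller share = |εd|/(εs + |εd|) = 17/24.

Consumer share = 7/24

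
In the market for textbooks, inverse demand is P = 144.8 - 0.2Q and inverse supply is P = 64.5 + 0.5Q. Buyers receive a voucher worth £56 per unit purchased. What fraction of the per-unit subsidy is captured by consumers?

Pre-subsidy: 144.8 - 0.2Q = 64.5 + 0.5Q gives Q* = 803/7 and P* = 853/7.
With the rebate, buyers effectively pay Pb = Ps − 56, where Ps is the price sellers receive.
On the curves, Pb = 144.8 - 0.2Q and Ps = 64.5 + 0.5Q; the wedge Ps − Pb = 56 gives 64.5 + 0.5Q − (144.8 - 0.2Q) = 56, so Q' = 1363/7.
Then Pb = 144.8 − 0.2·(1363/7) = 741/7 and Ps = 64.5 + 0.5·(1363/7) = 1133/7.
Buyers' price falls by P* − Pb = 853/7 − 741/7 = 16; sellers' price rises by Ps − P* = 1133/7 − 853/7 = 40.
So consumers capture 16/56 = 2/7 of each unit of subsidy.

Consumer share = 2/7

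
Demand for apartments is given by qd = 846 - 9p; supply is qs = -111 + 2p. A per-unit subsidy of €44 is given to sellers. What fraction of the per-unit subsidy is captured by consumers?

Consumer share = 2/11

Pre-subsidy: 846 - 9p = -111 + 2p gives p* = 87, q* = 63.
With the subsidy, sellers receive ps = pb + 44 for each unit, where pb is the price buyers pay.
Supply in terms of pb becomes qs = -111 + 2(pb + 44) = -23 + 2pb. Setting this equal to demand: 846 - 9pb = -23 + 2pb, so pb = 79.
Sellers receive ps = 79 + 44 = 123; q' = 846 − 9·79 = 135.
Buyers' price falls by p* − pb = 87 − 79 = 8; sellers' price rises by ps − p* = 123 − 87 = 36.
So consumers capture 8/44 = 2/11 of each unit of subsidy.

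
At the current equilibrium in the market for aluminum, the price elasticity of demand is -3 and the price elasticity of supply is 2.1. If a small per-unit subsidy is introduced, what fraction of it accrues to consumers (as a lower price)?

For a small subsidy around the equilibrium, the benefit split depends on the relative slopes, which at a point are proportional to the elasticities.
Buyer share = εs/(εs + |εd|) = 2.1/(2.1 + 3) = 7/17; seller share = |εd|/(εs + |εd|) = 10/17.

Consumer share = 7/17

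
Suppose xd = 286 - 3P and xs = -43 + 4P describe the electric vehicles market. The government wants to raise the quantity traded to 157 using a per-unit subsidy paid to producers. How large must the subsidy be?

Required subsidy s = 7 per unit

At x = 157, invert demand for the buyer price: Pb = (286 − 157)/3 = 43; invert supply for the seller price: Ps = (157 − (-43))/4 = 50.
The subsidy must fill the gap: s = Ps − Pb = 50 − 43 = 7.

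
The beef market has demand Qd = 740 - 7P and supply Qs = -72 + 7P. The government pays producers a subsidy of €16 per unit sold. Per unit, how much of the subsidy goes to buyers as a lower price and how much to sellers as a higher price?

Buyers gain €8 per unit; sellers gain €8 per unit

Pre-subsidy: 740 - 7P = -72 + 7P gives P* = 58, Q* = 334.
With the subsidy, sellers receive Ps = Pb + 16 for each unit, where Pb is the price buyers pay.
Supply in terms of Pb becomes Qs = -72 + 7(Pb + 16) = 40 + 7Pb. Setting this equal to demand: 740 - 7Pb = 40 + 7Pb, so Pb = 50.
Sellers receive Ps = 50 + 16 = 66; Q' = 740 − 7·50 = 390.
Buyers' price falls by P* − Pb = 58 − 50 = 8; sellers' price rises by Ps − P* = 66 − 58 = 8.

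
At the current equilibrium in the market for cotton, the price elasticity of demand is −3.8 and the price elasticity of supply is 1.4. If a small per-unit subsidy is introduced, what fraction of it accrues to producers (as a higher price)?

For a small subsidy around the equilibrium, the benefit split depends on the relative slopes, which at a point are proportional to the elasticities.
Buyer share = εs/(εs + |εd|) = 1.4/(1.4 + 3.8) = 7/26; seller share = |εd|/(εs + |εd|) = 19/26.
So producers capture 19/26 of the subsidy.

Producer share = 19/26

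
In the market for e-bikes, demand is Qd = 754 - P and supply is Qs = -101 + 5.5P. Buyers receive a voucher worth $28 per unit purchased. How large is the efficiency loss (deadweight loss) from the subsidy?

Deadweight loss = 4312/13

Pre-subsidy: 754 - P = -101 + 5.5P gives P* = 1710/13, Q* = 8092/13.
With the rebate, buyers effectively pay Pb = Ps − 28, where Ps is the price sellers receive.
Demand in terms of Ps becomes Qd = 754 − 1(Ps − 28) = 782 - Ps. Setting this equal to supply: 782 - Ps = -101 + 5.5Ps, so Ps = 1766/13.
Buyers pay Pb = 1766/13 − 28 = 1402/13; Q' = -101 + 5.5·(1766/13) = 8400/13.
The subsidy expands output by 8400/13 − 8092/13 = 308/13 past the efficient level; on those units the gap between marginal cost and willingness to pay runs from 0 up to 28.
DWL = ½ × 28 × 308/13 = 4312/13.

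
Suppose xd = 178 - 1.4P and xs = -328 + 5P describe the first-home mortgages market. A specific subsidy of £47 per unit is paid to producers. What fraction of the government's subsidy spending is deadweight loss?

Pre-subsidy: 178 - 1.4P = -328 + 5P gives P* = 79.0625, x* = 67.3125.
With the subsidy, sellers receive Ps = Pb + 47 for each unit, where Pb is the price buyers pay.
Supply in terms of Pb becomes xs = -328 + 5(Pb + 47) = -93 + 5Pb. Setting this equal to demand: 178 - 1.4Pb = -93 + 5Pb, so Pb = 42.34375.
Sellers receive Ps = 42.34375 + 47 = 89.34375; x' = 178 − 1.4·42.34375 = 118.71875.
ΔCS = ½(67.3125 + 118.71875)(79.0625 − 42.34375) = 3415.41748046875; ΔPS = ½(67.3125 + 118.71875)(89.34375 − 79.0625) = 956.31689453125.
Government spending = 47 × 118.71875 = 5579.78125.
DWL = ½ × 47 × (118.71875 − 67.3125) = 1208.046875; fraction = 1208.046875 / 5579.78125 = 1645/7598.

DWL / government spending = 1645/7598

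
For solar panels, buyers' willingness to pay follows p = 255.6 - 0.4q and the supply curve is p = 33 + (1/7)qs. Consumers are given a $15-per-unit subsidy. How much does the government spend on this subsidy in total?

Pre-subsidy: 255.6 - 0.4q = 33 + (1/7)q gives q* = 7791/19 and p* = 1740/19.
With the rebate, buyers effectively pay pb = ps − 15, where ps is the price sellers receive.
On the curves, pb = 255.6 - 0.4q and ps = 33 + (1/7)q; the wedge ps − pb = 15 gives 33 + (1/7)q − (255.6 - 0.4q) = 15, so q' = 8316/19.
Then pb = 255.6 − 0.4·(8316/19) = 1530/19 and ps = 33 + (1/7)·(8316/19) = 1815/19.
Government outlay = subsidy × quantity = 15 × 8316/19 = 124740/19.

Government cost = 124740/19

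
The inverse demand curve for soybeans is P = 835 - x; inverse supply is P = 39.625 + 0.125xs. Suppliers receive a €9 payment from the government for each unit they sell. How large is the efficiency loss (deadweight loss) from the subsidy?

Pre-subsidy: 835 - x = 39.625 + 0.125x gives x* = 707 and P* = 128.
With the subsidy, sellers receive Ps = Pb + 9 for each unit, where Pb is the price buyers pay.
On the curves, Pb = 835 - x and Ps = 39.625 + 0.125x; the wedge Ps − Pb = 9 gives 39.625 + 0.125x − (835 - x) = 9, so x' = 715.
Then Pb = 835 − 1·715 = 120 and Ps = 39.625 + 0.125·715 = 129.
The subsidy expands output by 715 − 707 = 8 past the efficient level; on those units the gap between marginal cost and willingness to pay runs from 0 up to 9.
DWL = ½ × 9 × 8 = 36.

Deadweight loss = €36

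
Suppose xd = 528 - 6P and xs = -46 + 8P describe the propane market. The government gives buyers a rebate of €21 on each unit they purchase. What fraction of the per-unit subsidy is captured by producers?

Pre-subsidy: 528 - 6P = -46 + 8P gives P* = 41, x* = 282.
With the rebate, buyers effectively pay Pb = Ps − 21, where Ps is the price sellers receive.
Demand in terms of Ps becomes xd = 528 − 6(Ps − 21) = 654 - 6Ps. Setting this equal to supply: 654 - 6Ps = -46 + 8Ps, so Ps = 50.
Buyers pay Pb = 50 − 21 = 29; x' = -46 + 8·50 = 354.
Buyers' price falls by P* − Pb = 41 − 29 = 12; sellers' price rises by Ps − P* = 50 − 41 = 9.
So producers capture 9/21 = 3/7 of each unit of subsidy.

Producer share = 3/7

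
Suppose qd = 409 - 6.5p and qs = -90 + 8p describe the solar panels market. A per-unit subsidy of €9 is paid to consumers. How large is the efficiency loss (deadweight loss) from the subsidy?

Deadweight loss = 4212/29

Pre-subsidy: 409 - 6.5p = -90 + 8p gives p* = 998/29, q* = 5374/29.
With the rebate, buyers effectively pay pb = ps − 9, where ps is the price sellers receive.
Demand in terms of ps becomes qd = 409 − 6.5(ps − 9) = 467.5 - 6.5ps. Setting this equal to supply: 467.5 - 6.5ps = -90 + 8ps, so ps = 1115/29.
Buyers pay pb = 1115/29 − 9 = 854/29; q' = -90 + 8·(1115/29) = 6310/29.
The subsidy expands output by 6310/29 − 5374/29 = 936/29 past the efficient level; on those units the gap between marginal cost and willingness to pay runs from 0 up to 9.
DWL = ½ × 9 × 936/29 = 4212/29.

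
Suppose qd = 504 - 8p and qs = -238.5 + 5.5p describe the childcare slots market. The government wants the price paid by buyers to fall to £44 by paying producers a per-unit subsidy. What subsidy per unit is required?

At a buyer price of 44, quantity demanded is 504 − 8·44 = 152.
Sellers supply 152 only when they receive ps with -238.5 + 5.5·ps = 152, i.e. ps = 71.
s = ps − pb = 71 − 44 = 27.

Required subsidy s = £27 per unit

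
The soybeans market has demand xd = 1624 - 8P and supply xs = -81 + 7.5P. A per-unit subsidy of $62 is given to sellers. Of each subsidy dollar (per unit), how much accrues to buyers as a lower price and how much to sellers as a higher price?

Buyers gain $30 per unit; sellers gain $32 per unit

Pre-subsidy: 1624 - 8P = -81 + 7.5P gives P* = 110, x* = 744.
With the subsidy, sellers receive Ps = Pb + 62 for each unit, where Pb is the price buyers pay.
Supply in terms of Pb becomes xs = -81 + 7.5(Pb + 62) = 384 + 7.5Pb. Setting this equal to demand: 1624 - 8Pb = 384 + 7.5Pb, so Pb = 80.
Sellers receive Ps = 80 + 62 = 142; x' = 1624 − 8·80 = 984.
Buyers' price falls by P* − Pb = 110 − 80 = 30; sellers' price rises by Ps − P* = 142 − 110 = 32.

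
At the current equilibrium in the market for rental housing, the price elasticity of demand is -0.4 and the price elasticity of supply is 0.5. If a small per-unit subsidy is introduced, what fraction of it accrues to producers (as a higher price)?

Producer share = 4/9

For a small subsidy around the equilibrium, the benefit split depends on the relative slopes, which at a point are proportional to the elasticities.
Buyer share = εs/(εs + |εd|) = 0.5/(0.5 + 0.4) = 5/9; seller share = |εd|/(εs + |εd|) = 4/9.
So producers capture 4/9 of the subsidy.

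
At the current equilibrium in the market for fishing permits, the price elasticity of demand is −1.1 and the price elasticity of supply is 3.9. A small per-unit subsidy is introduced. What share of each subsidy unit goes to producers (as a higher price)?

Producer share = 0.22

For a small subsidy around the equilibrium, the benefit split depends on the relative slopes, which at a point are proportional to the elasticities.
Buyer share = εs/(εs + |εd|) = 3.9/(3.9 + 1.1) = 0.78; seller share = |εd|/(εs + |εd|) = 0.22.
So producers capture 0.22 of the subsidy.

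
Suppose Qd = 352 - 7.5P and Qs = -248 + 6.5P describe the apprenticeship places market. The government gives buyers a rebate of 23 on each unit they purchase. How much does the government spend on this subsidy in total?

Pre-subsidy: 352 - 7.5P = -248 + 6.5P gives P* = 300/7, Q* = 214/7.
With the rebate, buyers effectively pay Pb = Ps − 23, where Ps is the price sellers receive.
Demand in terms of Ps becomes Qd = 352 − 7.5(Ps − 23) = 524.5 - 7.5Ps. Setting this equal to supply: 524.5 - 7.5Ps = -248 + 6.5Ps, so Ps = 1545/28.
Buyers pay Pb = 1545/28 − 23 = 901/28; Q' = -248 + 6.5·(1545/28) = 6197/56.
Government outlay = subsidy × quantity = 23 × 6197/56 = 142531/56.

Government cost = 142531/56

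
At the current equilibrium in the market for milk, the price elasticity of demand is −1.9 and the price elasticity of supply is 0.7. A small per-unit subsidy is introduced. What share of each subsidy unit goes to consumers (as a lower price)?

For a small subsidy around the equilibrium, the benefit split depends on the relative slopes, which at a point are proportional to the elasticities.
Buyer share = εs/(εs + |εd|) = 0.7/(0.7 + 1.9) = 7/26; seller share = |εd|/(εs + |εd|) = 19/26.

Consumer share = 7/26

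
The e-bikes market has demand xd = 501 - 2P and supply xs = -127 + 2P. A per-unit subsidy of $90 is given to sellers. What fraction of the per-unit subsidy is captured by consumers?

Pre-subsidy: 501 - 2P = -127 + 2P gives P* = 157, x* = 187.
With the subsidy, sellers receive Ps = Pb + 90 for each unit, where Pb is the price buyers pay.
Supply in terms of Pb becomes xs = -127 + 2(Pb + 90) = 53 + 2Pb. Setting this equal to demand: 501 - 2Pb = 53 + 2Pb, so Pb = 112.
Sellers receive Ps = 112 + 90 = 202; x' = 501 − 2·112 = 277.
Buyers' price falls by P* − Pb = 157 − 112 = 45; sellers' price rises by Ps − P* = 202 − 157 = 45.
So consumers capture 45/90 = 0.5 of each unit of subsidy.

Consumer share = 0.5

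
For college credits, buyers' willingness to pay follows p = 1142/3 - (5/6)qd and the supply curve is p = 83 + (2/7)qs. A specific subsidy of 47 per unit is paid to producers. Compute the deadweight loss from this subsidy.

Pre-subsidy: 1142/3 - (5/6)q = 83 + (2/7)q gives q* = 266 and p* = 159.
With the subsidy, sellers receive ps = pb + 47 for each unit, where pb is the price buyers pay.
On the curves, pb = 1142/3 - (5/6)q and ps = 83 + (2/7)q; the wedge ps − pb = 47 gives 83 + (2/7)q − (1142/3 - (5/6)q) = 47, so q' = 308.
Then pb = 1142/3 − (5/6)·308 = 124 and ps = 83 + (2/7)·308 = 171.
The subsidy expands output by 308 − 266 = 42 past the efficient level; on those units the gap between marginal cost and willingness to pay runs from 0 up to 47.
DWL = ½ × 47 × 42 = 987.

Deadweight loss = 987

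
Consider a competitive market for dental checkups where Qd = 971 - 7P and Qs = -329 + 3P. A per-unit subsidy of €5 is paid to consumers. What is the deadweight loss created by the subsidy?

Pre-subsidy: 971 - 7P = -329 + 3P gives P* = 130, Q* = 61.
With the rebate, buyers effectively pay Pb = Ps − 5, where Ps is the price sellers receive.
Demand in terms of Ps becomes Qd = 971 − 7(Ps − 5) = 1006 - 7Ps. Setting this equal to supply: 1006 - 7Ps = -329 + 3Ps, so Ps = 133.5.
Buyers pay Pb = 133.5 − 5 = 128.5; Q' = -329 + 3·133.5 = 71.5.
The subsidy expands output by 71.5 − 61 = 10.5 past the efficient level; on those units the gap between marginal cost and willingness to pay runs from 0 up to 5.
DWL = ½ × 5 × 10.5 = 26.25.

Deadweight loss = €26.25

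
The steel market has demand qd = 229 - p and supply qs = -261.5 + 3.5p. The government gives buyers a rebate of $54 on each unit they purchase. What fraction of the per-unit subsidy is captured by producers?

Producer share = 2/9

Pre-subsidy: 229 - p = -261.5 + 3.5p gives p* = 109, q* = 120.
With the rebate, buyers effectively pay pb = ps − 54, where ps is the price sellers receive.
Demand in terms of ps becomes qd = 229 − 1(ps − 54) = 283 - ps. Setting this equal to supply: 283 - ps = -261.5 + 3.5ps, so ps = 121.
Buyers pay pb = 121 − 54 = 67; q' = -261.5 + 3.5·121 = 162.
Buyers' price falls by p* − pb = 109 − 67 = 42; sellers' price rises by ps − p* = 121 − 109 = 12.
So producers capture 12/54 = 2/9 of each unit of subsidy.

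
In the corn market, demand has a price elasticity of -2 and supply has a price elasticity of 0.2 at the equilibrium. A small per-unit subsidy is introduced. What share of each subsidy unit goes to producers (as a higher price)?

Producer share = 10/11

For a small subsidy around the equilibrium, the benefit split depends on the relative slopes, which at a point are proportional to the elasticities.
Buyer share = εs/(εs + |εd|) = 0.2/(0.2 + 2) = 1/11; seller share = |εd|/(εs + |εd|) = 10/11.
So producers capture 10/11 of the subsidy.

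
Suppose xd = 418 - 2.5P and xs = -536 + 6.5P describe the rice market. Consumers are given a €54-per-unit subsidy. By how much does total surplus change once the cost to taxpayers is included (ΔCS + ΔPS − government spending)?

Pre-subsidy: 418 - 2.5P = -536 + 6.5P gives P* = 106, x* = 153.
With the rebate, buyers effectively pay Pb = Ps − 54, where Ps is the price sellers receive.
Demand in terms of Ps becomes xd = 418 − 2.5(Ps − 54) = 553 - 2.5Ps. Setting this equal to supply: 553 - 2.5Ps = -536 + 6.5Ps, so Ps = 121.
Buyers pay Pb = 121 − 54 = 67; x' = -536 + 6.5·121 = 250.5.
ΔCS = ½(153 + 250.5)(106 − 67) = 7868.25; ΔPS = ½(153 + 250.5)(121 − 106) = 3026.25.
Government spending = 54 × 250.5 = 13527.
Net change = 7868.25 + 3026.25 − 13527 = -2632.5. The loss equals the DWL triangle ½·54·97.5.

Net change in total surplus = -€2632.5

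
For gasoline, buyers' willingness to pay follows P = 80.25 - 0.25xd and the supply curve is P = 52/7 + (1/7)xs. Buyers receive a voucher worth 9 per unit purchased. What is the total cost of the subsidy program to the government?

Government cost = 20619/11

Pre-subsidy: 80.25 - 0.25x = 52/7 + (1/7)x gives x* = 2039/11 and P* = 373/11.
With the rebate, buyers effectively pay Pb = Ps − 9, where Ps is the price sellers receive.
On the curves, Pb = 80.25 - 0.25x and Ps = 52/7 + (1/7)x; the wedge Ps − Pb = 9 gives 52/7 + (1/7)x − (80.25 - 0.25x) = 9, so x' = 2291/11.
Then Pb = 80.25 − 0.25·(2291/11) = 310/11 and Ps = 52/7 + (1/7)·(2291/11) = 409/11.
Government outlay = subsidy × quantity = 9 × 2291/11 = 20619/11.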